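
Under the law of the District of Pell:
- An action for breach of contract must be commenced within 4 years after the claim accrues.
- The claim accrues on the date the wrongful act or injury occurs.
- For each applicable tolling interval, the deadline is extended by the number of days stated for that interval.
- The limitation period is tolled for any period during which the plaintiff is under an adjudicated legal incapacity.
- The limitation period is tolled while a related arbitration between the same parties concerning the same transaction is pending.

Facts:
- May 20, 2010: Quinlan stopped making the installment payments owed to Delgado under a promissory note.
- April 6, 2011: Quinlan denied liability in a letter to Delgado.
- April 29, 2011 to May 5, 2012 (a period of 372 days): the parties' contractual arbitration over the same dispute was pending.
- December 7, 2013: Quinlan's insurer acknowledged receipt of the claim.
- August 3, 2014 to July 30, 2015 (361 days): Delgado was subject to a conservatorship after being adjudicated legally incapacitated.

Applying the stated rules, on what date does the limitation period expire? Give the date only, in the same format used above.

May 22, 2016

The limitation period began to run on May 20, 2010.
Adding the 4 years base period to May 20, 2010 gives a deadline of May 20, 2014, before any tolling.
The period was tolled for 372 days by the pending related arbitration (April 29, 2011 to May 5, 2012), pushing the deadline to May 27, 2015.
The period was tolled for 361 days by the plaintiff's legal incapacity (August 3, 2014 to July 30, 2015), pushing the deadline to May 22, 2016.
The other events in the timeline have no effect on the limitation period under the stated rules.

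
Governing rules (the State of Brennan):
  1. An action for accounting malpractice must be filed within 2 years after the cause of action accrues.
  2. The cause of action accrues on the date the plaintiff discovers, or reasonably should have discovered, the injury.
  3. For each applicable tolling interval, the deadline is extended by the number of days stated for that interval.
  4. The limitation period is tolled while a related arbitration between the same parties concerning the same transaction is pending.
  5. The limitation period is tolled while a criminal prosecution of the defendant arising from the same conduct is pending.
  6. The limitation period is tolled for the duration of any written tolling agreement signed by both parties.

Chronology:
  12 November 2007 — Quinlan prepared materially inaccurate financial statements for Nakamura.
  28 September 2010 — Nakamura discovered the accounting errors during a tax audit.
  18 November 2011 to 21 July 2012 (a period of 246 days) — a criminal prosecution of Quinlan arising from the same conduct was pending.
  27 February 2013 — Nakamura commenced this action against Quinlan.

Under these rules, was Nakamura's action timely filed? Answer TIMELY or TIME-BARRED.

The claim did not accrue until Nakamura discovered the injury on 28 September 2010; the 12 November 2007 act date does not start the clock under the stated rule.
Adding the 2 years base period to 28 September 2010 gives a deadline of 28 September 2012, before any tolling.
The period was tolled for 246 days by the pending criminal prosecution (18 November 2011 to 21 July 2012), pushing the deadline to 1 June 2013.
The 27 February 2013 filing precedes the 1 June 2013 deadline; the claim is timely.

TIMELY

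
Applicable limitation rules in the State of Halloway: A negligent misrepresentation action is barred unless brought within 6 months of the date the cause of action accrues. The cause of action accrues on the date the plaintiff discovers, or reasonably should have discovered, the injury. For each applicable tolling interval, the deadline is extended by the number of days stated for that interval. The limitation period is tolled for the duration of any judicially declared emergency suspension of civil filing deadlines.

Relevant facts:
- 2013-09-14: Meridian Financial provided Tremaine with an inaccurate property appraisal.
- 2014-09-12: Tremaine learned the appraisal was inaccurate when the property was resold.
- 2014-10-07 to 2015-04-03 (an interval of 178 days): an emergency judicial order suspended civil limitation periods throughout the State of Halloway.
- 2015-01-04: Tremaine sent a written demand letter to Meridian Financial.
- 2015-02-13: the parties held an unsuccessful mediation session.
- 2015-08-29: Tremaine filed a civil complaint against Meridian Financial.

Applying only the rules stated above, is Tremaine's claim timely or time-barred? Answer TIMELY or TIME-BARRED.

TIMELY

Under the discovery rule, the claim accrued on 2014-09-12, when Tremaine discovered the injury — not on the 2013-09-14 date of the underlying act.
6 months from 2014-09-12 is 2015-03-12.
The period was tolled for 178 days by the emergency suspension of filing deadlines (2014-10-07 to 2015-04-03), pushing the deadline to 2015-09-06.
The other events in the timeline have no effect on the limitation period under the stated rules.
Tremaine filed on 2015-08-29, before the 2015-09-06 deadline, so the action is timely.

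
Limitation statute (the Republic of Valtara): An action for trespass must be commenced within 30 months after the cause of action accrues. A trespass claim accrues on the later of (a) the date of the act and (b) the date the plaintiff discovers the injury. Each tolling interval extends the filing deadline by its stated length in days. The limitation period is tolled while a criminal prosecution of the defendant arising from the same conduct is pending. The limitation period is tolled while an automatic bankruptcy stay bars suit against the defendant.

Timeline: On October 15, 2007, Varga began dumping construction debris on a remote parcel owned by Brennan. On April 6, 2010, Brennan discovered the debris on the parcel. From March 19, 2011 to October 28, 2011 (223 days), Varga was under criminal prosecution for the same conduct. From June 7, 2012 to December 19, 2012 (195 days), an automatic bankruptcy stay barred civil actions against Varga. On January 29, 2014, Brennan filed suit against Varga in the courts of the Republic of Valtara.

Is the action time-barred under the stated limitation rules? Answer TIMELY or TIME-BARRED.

TIME-BARRED

Taking the later of the act (October 15, 2007) and discovery (April 6, 2010), the claim accrued on April 6, 2010.
The untolled deadline — 30 months after April 6, 2010 — is October 6, 2012.
The period was tolled for 223 days by the pending criminal prosecution (March 19, 2011 to October 28, 2011), pushing the deadline to May 17, 2013.
The automatic bankruptcy stay from June 7, 2012 to December 19, 2012 tolled the period for 195 days, extending the deadline to November 28, 2013.
Brennan filed on January 29, 2014, after the November 28, 2013 deadline, so the action is time-barred.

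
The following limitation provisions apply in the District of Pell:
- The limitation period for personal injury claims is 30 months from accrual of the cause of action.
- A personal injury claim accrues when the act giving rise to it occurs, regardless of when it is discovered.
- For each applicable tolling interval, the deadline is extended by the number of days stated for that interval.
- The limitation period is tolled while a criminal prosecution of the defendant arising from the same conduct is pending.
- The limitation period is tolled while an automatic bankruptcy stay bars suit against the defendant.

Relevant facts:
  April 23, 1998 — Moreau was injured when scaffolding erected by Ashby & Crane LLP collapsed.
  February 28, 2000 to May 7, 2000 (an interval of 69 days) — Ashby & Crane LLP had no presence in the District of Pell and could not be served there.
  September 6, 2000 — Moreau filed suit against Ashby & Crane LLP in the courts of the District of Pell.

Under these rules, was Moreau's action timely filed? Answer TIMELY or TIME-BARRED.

The cause of action accrued on April 23, 1998, the date of the act.
Adding the 30 months base period to April 23, 1998 gives a deadline of October 23, 2000, before any tolling.
No stated provision tolls the period for the defendant's absence, so the interval from February 28, 2000 to May 7, 2000 has no effect on the deadline.
The September 6, 2000 filing precedes the October 23, 2000 deadline; the claim is timely.

TIMELY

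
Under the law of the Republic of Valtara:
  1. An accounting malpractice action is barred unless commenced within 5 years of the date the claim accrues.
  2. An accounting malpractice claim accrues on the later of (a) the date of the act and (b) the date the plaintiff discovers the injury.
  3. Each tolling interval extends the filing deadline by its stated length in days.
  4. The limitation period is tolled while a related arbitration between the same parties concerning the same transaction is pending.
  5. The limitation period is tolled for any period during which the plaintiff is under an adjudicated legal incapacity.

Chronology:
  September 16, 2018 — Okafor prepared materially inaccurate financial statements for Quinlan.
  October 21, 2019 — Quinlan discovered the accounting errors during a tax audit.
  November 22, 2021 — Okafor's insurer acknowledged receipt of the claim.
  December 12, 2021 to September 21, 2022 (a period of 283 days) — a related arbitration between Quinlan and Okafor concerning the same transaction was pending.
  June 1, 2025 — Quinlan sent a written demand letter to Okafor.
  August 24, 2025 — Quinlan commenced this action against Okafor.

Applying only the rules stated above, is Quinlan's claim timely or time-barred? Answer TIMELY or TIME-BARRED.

The claim accrued on October 21, 2019 — the later of the September 16, 2018 act and the October 21, 2019 discovery.
Adding the 5 years base period to October 21, 2019 gives a deadline of October 21, 2024, before any tolling.
The period was tolled for 283 days by the pending related arbitration (December 12, 2021 to September 21, 2022), pushing the deadline to July 31, 2025.
Nothing else in the chronology tolls or restarts the period.
The August 24, 2025 filing falls after the July 31, 2025 deadline; the claim is time-barred.

TIME-BARRED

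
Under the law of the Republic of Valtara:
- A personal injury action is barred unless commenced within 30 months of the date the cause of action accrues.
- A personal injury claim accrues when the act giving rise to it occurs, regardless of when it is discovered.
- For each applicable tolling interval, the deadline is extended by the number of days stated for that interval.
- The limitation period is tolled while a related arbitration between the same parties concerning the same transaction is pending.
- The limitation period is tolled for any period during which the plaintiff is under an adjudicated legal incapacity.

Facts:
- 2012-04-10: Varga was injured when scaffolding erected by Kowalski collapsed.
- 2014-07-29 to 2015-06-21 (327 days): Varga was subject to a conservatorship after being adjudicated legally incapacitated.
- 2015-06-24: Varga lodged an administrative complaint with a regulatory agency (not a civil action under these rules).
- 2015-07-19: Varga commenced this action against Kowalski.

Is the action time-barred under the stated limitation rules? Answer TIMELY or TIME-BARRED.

TIMELY

The claim accrued on 2012-04-10, when the wrongful act occurred.
30 months from 2012-04-10 is 2014-10-10.
The period was tolled for 327 days by the plaintiff's legal incapacity (2014-07-29 to 2015-06-21), pushing the deadline to 2015-09-02.
None of the other events listed affects the running of the period under the stated rules.
Filing on 2015-07-19 beat the 2015-09-02 deadline — the action is timely.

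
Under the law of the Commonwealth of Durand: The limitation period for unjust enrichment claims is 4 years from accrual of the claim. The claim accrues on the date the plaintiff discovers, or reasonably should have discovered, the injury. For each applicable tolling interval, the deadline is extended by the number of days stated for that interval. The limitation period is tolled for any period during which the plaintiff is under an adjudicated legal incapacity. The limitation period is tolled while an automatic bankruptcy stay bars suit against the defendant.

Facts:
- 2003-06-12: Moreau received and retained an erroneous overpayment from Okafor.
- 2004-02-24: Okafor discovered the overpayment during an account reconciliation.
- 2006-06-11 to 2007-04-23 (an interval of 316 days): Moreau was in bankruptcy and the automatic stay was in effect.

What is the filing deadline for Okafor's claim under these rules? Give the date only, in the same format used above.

2009-01-05

Accrual is tied to discovery, so the period began on 2004-02-24 rather than on 2003-06-12 when the act occurred.
Adding the 4 years base period to 2004-02-24 gives a deadline of 2008-02-24, before any tolling.
Because the automatic bankruptcy stay ran from 2006-06-11 to 2007-04-23, the deadline is extended by 316 days to 2009-01-05.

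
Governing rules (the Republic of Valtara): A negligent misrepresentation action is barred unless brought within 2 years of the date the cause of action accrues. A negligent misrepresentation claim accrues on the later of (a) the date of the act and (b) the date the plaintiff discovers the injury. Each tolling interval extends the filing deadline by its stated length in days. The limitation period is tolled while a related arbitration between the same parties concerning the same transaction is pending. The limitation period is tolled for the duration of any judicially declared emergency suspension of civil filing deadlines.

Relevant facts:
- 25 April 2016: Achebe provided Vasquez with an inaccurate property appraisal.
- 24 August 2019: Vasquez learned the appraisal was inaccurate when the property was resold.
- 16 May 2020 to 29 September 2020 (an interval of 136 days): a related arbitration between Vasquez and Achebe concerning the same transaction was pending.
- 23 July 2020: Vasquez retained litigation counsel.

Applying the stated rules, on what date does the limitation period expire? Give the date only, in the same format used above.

7 January 2022

Because discovery on 24 August 2019 post-dates the 25 April 2016 act, accrual under the later-of rule falls on 24 August 2019.
2 years from 24 August 2019 is 24 August 2021.
The period was tolled for 136 days by the pending related arbitration (16 May 2020 to 29 September 2020), pushing the deadline to 7 January 2022.
The other events in the timeline have no effect on the limitation period under the stated rules.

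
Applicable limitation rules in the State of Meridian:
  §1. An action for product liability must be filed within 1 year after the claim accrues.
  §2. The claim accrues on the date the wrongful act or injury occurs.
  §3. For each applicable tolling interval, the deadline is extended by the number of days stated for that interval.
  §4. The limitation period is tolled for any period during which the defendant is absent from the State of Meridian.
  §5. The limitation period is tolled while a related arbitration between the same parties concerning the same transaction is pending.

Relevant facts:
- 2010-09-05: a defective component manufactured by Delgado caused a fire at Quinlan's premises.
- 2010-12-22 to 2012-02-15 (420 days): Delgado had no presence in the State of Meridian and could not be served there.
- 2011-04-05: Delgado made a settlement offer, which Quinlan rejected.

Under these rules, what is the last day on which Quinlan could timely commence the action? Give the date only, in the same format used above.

The claim accrued on 2010-09-05, the date of the act.
The untolled deadline — 1 year after 2010-09-05 — is 2011-09-05.
Because the defendant's absence from the jurisdiction ran from 2010-12-22 to 2012-02-15, the deadline is extended by 420 days to 2012-10-29.
The other events in the timeline have no effect on the limitation period under the stated rules.

2012-10-29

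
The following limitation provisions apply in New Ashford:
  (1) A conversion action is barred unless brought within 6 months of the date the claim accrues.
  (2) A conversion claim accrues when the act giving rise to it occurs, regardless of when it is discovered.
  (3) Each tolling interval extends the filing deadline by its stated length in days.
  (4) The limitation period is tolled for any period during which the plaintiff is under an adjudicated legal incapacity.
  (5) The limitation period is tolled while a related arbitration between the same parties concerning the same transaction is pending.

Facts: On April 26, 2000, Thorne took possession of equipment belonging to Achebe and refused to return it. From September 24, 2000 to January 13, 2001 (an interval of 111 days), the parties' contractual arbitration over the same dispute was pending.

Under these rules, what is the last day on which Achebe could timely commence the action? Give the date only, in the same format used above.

February 14, 2001

The claim accrued on April 26, 2000, the date of the act.
The untolled deadline — 6 months after April 26, 2000 — is October 26, 2000.
Because the pending related arbitration ran from September 24, 2000 to January 13, 2001, the deadline is extended by 111 days to February 14, 2001.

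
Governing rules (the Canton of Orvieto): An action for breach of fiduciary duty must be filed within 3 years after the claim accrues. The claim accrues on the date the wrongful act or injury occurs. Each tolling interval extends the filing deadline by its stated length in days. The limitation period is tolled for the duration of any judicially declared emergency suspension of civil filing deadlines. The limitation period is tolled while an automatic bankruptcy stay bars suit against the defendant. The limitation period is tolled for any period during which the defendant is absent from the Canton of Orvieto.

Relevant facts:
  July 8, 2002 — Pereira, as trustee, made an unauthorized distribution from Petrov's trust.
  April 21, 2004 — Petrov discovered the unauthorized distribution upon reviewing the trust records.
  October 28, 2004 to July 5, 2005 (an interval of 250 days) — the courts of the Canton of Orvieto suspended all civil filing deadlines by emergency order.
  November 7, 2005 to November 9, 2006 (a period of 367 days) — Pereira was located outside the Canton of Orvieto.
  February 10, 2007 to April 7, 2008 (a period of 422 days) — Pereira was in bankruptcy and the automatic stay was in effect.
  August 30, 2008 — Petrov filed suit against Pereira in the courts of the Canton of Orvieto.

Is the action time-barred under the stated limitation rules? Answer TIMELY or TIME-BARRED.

The claim accrued on July 8, 2002, when the wrongful act occurred; under the stated occurrence rule the April 21, 2004 discovery does not delay accrual.
Adding the 3 years base period to July 8, 2002 gives a deadline of July 8, 2005, before any tolling.
The emergency suspension of filing deadlines from October 28, 2004 to July 5, 2005 tolled the period for 250 days, extending the deadline to March 15, 2006.
The defendant's absence from the jurisdiction from November 7, 2005 to November 9, 2006 tolled the period for 367 days, extending the deadline to March 17, 2007.
Because the automatic bankruptcy stay ran from February 10, 2007 to April 7, 2008, the deadline is extended by 422 days to May 12, 2008.
The August 30, 2008 filing falls after the May 12, 2008 deadline; the claim is time-barred.

TIME-BARRED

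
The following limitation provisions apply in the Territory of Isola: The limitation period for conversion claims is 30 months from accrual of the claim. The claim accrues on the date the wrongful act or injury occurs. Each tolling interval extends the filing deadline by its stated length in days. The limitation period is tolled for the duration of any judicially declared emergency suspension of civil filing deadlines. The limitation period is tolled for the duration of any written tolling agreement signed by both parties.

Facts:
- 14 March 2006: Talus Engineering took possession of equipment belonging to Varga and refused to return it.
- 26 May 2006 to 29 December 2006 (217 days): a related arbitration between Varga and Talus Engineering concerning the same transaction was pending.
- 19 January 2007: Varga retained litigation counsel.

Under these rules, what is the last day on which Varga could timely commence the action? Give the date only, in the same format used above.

The claim accrued on 14 March 2006, the date of the act.
Adding the 30 months base period to 14 March 2006 gives a deadline of 14 September 2008, before any tolling.
The pending related arbitration from 26 May 2006 to 29 December 2006 does not toll the period, because no stated rule makes a pending arbitration a tolling event.
None of the other events listed affects the running of the period under the stated rules.

14 September 2008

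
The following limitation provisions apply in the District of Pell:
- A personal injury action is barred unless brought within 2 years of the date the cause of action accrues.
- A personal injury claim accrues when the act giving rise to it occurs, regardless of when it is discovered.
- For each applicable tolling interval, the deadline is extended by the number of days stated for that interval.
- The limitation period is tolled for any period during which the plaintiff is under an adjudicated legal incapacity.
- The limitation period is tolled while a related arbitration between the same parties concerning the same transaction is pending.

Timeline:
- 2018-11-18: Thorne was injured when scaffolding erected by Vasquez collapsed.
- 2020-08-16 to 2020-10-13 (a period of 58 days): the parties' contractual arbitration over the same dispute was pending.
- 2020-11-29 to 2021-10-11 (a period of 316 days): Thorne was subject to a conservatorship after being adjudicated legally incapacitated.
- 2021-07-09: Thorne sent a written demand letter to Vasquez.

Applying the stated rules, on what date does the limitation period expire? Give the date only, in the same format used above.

2021-11-27

The claim accrued on 2018-11-18, when the wrongful act occurred.
Adding the 2 years base period to 2018-11-18 gives a deadline of 2020-11-18, before any tolling.
The period was tolled for 58 days by the pending related arbitration (2020-08-16 to 2020-10-13), pushing the deadline to 2021-01-15.
The plaintiff's legal incapacity from 2020-11-29 to 2021-10-11 tolled the period for 316 days, extending the deadline to 2021-11-27.
Nothing else in the chronology tolls or restarts the period.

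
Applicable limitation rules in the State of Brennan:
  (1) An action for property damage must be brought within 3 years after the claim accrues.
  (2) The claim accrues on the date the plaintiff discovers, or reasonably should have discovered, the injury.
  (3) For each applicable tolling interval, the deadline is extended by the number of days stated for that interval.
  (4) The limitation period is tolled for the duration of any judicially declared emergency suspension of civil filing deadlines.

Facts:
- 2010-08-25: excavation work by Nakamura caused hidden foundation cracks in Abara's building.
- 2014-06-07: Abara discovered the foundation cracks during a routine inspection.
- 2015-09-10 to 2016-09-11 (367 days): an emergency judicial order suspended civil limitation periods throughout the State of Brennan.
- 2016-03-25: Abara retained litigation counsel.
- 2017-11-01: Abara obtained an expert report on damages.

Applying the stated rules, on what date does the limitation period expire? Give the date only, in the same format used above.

The claim did not accrue until Abara discovered the injury on 2014-06-07; the 2010-08-25 act date does not start the clock under the stated rule.
3 years from 2014-06-07 is 2017-06-07.
The emergency suspension of filing deadlines from 2015-09-10 to 2016-09-11 tolled the period for 367 days, extending the deadline to 2018-06-09.
Nothing else in the chronology tolls or restarts the period.

2018-06-09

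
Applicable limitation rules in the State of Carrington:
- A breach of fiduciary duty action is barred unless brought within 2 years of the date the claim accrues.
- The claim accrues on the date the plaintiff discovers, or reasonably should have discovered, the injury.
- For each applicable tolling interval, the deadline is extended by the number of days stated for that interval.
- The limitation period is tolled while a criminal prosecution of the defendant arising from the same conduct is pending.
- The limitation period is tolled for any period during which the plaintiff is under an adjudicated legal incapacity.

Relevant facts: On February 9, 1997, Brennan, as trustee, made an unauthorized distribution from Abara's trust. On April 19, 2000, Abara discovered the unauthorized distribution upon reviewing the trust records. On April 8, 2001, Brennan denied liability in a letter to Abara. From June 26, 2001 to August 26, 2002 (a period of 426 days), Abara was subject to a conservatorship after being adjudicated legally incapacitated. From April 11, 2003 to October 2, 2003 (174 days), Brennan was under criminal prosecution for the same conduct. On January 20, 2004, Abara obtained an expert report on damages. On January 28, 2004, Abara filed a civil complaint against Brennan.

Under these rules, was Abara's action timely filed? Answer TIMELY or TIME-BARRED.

Accrual is tied to discovery, so the period began on April 19, 2000 rather than on February 9, 1997 when the act occurred.
2 years from April 19, 2000 is April 19, 2002.
Because the plaintiff's legal incapacity ran from June 26, 2001 to August 26, 2002, the deadline is extended by 426 days to June 19, 2003.
The period was tolled for 174 days by the pending criminal prosecution (April 11, 2003 to October 2, 2003), pushing the deadline to December 10, 2003.
Nothing else in the chronology tolls or restarts the period.
Filing on January 28, 2004 missed the December 10, 2003 deadline — the action is time-barred.

TIME-BARRED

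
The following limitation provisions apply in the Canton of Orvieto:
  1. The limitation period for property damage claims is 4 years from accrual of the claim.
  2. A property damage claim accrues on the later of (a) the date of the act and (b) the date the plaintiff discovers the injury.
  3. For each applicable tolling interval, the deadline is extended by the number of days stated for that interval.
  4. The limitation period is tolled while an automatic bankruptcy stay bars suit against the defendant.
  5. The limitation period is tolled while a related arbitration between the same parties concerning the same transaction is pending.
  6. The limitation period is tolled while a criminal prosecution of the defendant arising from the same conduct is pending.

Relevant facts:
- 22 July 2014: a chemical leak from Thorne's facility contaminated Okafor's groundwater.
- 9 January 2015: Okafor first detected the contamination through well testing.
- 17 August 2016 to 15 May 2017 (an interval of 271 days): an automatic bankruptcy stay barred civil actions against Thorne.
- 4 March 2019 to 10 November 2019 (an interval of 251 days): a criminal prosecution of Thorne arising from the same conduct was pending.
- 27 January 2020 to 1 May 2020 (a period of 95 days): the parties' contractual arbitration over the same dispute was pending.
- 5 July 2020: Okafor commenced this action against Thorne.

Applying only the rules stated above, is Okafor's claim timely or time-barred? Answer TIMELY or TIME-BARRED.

TIMELY

Taking the later of the act (22 July 2014) and discovery (9 January 2015), the claim accrued on 9 January 2015.
The untolled deadline — 4 years after 9 January 2015 — is 9 January 2019.
Because the automatic bankruptcy stay ran from 17 August 2016 to 15 May 2017, the deadline is extended by 271 days to 7 October 2019.
The period was tolled for 251 days by the pending criminal prosecution (4 March 2019 to 10 November 2019), pushing the deadline to 14 June 2020.
The pending related arbitration from 27 January 2020 to 1 May 2020 tolled the period for 95 days, extending the deadline to 17 September 2020.
The 5 July 2020 filing precedes the 17 September 2020 deadline; the claim is timely.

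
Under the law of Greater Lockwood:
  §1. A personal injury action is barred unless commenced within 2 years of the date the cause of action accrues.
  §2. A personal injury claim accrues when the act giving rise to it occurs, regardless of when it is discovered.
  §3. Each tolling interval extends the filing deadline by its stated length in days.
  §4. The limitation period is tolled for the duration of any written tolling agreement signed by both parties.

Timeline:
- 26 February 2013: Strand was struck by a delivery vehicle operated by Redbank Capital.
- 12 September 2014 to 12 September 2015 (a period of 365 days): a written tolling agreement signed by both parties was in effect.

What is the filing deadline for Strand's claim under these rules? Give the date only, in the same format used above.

26 February 2016

The cause of action accrued on 26 February 2013, the date of the act.
2 years from 26 February 2013 is 26 February 2015.
The written tolling agreement from 12 September 2014 to 12 September 2015 tolled the period for 365 days, extending the deadline to 26 February 2016.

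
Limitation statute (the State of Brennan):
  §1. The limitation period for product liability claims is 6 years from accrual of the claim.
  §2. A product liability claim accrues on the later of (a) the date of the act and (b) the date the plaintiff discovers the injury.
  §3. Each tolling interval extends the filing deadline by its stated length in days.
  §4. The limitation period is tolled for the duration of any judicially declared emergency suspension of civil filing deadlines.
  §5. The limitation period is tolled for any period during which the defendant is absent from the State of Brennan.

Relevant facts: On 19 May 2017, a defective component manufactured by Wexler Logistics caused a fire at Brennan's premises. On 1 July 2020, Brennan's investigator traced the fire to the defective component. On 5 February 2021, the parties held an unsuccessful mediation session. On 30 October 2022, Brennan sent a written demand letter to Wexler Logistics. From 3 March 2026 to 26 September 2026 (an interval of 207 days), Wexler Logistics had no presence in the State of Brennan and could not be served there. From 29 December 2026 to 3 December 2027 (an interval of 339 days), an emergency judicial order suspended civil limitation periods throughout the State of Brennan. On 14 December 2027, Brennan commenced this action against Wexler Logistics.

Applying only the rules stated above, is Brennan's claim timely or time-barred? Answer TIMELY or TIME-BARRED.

Because discovery on 1 July 2020 post-dates the 19 May 2017 act, accrual under the later-of rule falls on 1 July 2020.
Adding the 6 years base period to 1 July 2020 gives a deadline of 1 July 2026, before any tolling.
The period was tolled for 207 days by the defendant's absence from the jurisdiction (3 March 2026 to 26 September 2026), pushing the deadline to 24 January 2027.
The emergency suspension of filing deadlines from 29 December 2026 to 3 December 2027 tolled the period for 339 days, extending the deadline to 29 December 2027.
None of the other events listed affects the running of the period under the stated rules.
Brennan filed on 14 December 2027, before the 29 December 2027 deadline, so the action is timely.

TIMELY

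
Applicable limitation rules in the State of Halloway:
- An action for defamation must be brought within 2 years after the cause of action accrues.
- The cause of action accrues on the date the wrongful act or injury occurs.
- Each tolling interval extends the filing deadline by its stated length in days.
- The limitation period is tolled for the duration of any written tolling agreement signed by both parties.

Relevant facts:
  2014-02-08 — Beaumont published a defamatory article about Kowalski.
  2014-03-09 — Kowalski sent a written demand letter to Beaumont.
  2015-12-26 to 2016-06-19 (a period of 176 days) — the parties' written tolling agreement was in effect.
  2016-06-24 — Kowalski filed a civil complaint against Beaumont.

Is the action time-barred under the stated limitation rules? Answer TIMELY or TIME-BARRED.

The claim accrued on 2014-02-08, when the wrongful act occurred.
The untolled deadline — 2 years after 2014-02-08 — is 2016-02-08.
The written tolling agreement from 2015-12-26 to 2016-06-19 tolled the period for 176 days, extending the deadline to 2016-08-02.
The other events in the timeline have no effect on the limitation period under the stated rules.
The 2016-06-24 filing precedes the 2016-08-02 deadline; the claim is timely.

TIMELY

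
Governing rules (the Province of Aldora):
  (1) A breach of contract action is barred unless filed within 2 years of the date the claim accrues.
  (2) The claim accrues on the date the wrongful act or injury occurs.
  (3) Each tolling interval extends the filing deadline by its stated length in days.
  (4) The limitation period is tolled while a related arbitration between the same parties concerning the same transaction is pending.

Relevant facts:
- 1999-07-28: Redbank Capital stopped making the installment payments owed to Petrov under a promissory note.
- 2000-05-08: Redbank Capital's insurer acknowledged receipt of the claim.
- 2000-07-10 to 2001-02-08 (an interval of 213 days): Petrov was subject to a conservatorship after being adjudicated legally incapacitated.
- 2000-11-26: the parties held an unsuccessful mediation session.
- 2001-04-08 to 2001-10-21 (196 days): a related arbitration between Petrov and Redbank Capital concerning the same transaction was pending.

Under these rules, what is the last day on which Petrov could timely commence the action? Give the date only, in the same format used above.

2002-02-09

The claim accrued on 1999-07-28, the date of the act.
Adding the 2 years base period to 1999-07-28 gives a deadline of 2001-07-28, before any tolling.
The pending related arbitration from 2001-04-08 to 2001-10-21 tolled the period for 196 days, extending the deadline to 2002-02-09.
No stated provision tolls the period for the plaintiff's incapacity, so the interval from 2000-07-10 to 2001-02-08 has no effect on the deadline.
The other events in the timeline have no effect on the limitation period under the stated rules.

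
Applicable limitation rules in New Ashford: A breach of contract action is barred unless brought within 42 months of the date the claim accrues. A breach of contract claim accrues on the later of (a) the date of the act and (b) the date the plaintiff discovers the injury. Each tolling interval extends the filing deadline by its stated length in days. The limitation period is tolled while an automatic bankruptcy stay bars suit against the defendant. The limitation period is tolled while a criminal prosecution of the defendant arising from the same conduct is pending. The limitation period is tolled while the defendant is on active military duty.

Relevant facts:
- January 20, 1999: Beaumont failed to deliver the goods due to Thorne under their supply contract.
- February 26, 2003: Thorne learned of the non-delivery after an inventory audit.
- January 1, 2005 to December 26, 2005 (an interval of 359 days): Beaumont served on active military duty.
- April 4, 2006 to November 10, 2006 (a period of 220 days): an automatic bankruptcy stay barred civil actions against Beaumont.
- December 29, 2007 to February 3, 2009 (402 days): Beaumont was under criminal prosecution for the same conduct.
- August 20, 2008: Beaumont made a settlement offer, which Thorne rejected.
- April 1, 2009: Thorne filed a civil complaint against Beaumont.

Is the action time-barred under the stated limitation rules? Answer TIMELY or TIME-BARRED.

Taking the later of the act (January 20, 1999) and discovery (February 26, 2003), the claim accrued on February 26, 2003.
The untolled deadline — 42 months after February 26, 2003 — is August 26, 2006.
The defendant's active military service from January 1, 2005 to December 26, 2005 tolled the period for 359 days, extending the deadline to August 20, 2007.
The automatic bankruptcy stay from April 4, 2006 to November 10, 2006 tolled the period for 220 days, extending the deadline to March 27, 2008.
Because the pending criminal prosecution ran from December 29, 2007 to February 3, 2009, the deadline is extended by 402 days to May 3, 2009.
None of the other events listed affects the running of the period under the stated rules.
Thorne filed on April 1, 2009, before the May 3, 2009 deadline, so the action is timely.

TIMELY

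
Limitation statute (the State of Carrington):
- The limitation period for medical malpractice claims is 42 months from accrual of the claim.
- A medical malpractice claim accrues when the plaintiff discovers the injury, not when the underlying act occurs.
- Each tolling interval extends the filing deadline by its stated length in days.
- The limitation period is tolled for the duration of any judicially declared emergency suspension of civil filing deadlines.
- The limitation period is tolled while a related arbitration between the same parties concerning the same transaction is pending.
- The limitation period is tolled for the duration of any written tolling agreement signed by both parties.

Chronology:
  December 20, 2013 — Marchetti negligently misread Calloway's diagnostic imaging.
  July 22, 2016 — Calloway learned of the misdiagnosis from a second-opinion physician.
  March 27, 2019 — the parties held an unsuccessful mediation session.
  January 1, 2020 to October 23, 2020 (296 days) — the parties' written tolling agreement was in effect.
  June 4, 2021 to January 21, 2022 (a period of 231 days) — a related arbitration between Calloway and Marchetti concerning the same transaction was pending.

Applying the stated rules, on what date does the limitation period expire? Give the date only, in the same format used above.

The claim did not accrue until Calloway discovered the injury on July 22, 2016; the December 20, 2013 act date does not start the clock under the stated rule.
The untolled deadline — 42 months after July 22, 2016 — is January 22, 2020.
The period was tolled for 296 days by the written tolling agreement (January 1, 2020 to October 23, 2020), pushing the deadline to November 13, 2020.
By the time the pending related arbitration began on June 4, 2021, the limitation period had already expired on November 13, 2020; that interval cannot revive it.
The other events in the timeline have no effect on the limitation period under the stated rules.

November 13, 2020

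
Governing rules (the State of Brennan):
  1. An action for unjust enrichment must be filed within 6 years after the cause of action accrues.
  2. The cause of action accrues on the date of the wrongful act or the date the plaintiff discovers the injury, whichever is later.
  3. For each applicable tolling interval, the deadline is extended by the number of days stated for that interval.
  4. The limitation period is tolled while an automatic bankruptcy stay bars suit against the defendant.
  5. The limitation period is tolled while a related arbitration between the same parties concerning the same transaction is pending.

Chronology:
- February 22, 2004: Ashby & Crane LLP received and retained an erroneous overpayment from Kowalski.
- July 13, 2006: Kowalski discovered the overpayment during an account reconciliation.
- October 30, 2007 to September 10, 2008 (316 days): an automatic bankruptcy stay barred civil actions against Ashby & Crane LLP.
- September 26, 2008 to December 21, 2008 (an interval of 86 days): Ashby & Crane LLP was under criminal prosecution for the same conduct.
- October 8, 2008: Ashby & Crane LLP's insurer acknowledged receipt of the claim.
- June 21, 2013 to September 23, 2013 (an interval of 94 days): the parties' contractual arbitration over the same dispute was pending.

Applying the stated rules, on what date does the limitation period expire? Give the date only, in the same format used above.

Because discovery on July 13, 2006 post-dates the February 22, 2004 act, accrual under the later-of rule falls on July 13, 2006.
The untolled deadline — 6 years after July 13, 2006 — is July 13, 2012.
Because the automatic bankruptcy stay ran from October 30, 2007 to September 10, 2008, the deadline is extended by 316 days to May 25, 2013.
The pending related arbitration starting June 21, 2013 came too late — the period had run on May 25, 2013 — and so does not extend the deadline.
No stated provision tolls the period for a criminal prosecution, so the interval from September 26, 2008 to December 21, 2008 has no effect on the deadline.
None of the other events listed affects the running of the period under the stated rules.

May 25, 2013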